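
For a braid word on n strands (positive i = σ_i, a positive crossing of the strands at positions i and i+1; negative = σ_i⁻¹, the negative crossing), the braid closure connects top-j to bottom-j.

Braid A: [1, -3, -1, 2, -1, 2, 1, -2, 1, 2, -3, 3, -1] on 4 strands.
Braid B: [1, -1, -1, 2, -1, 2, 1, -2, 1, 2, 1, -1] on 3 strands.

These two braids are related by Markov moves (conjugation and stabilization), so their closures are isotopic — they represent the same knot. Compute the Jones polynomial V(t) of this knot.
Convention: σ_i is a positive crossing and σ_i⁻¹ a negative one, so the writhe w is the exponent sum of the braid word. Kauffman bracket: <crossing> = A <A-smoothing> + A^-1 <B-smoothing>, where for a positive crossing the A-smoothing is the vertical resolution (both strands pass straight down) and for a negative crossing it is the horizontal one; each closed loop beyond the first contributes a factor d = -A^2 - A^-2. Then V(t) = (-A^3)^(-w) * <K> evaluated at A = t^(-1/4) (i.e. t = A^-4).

Markov-equivalent braids have isotopic closures, hence identical knot invariants. Strip the Markov moves from each word to reach a common short braid β, then compute V(t) once on β.
Braid A: s1 s3^-1 s1^-1 s2 s1^-1 s2 s1 s2^-1 s1 s2 s3^-1 s3 s1^-1 on 4 strands reduces by inverse Markov moves (closure unchanged at each step):
  Deconjugate: the word is γ·β·γ⁻¹ with γ = s1 s3^-1 (prefix) and γ⁻¹ = s3 s1^-1 (suffix); strip both.
  Destabilize: the word has the form β·s3^-1 where s3^-1 occurs only as the final letter (β ∈ B_3); drop it and the last strand → 3 strands.
Reduced to β = s1^-1 s2 s1^-1 s2 s1 s2^-1 s1 s2 on 3 strands, 8 crossings.
Braid B: s1 s1^-1 s1^-1 s2 s1^-1 s2 s1 s2^-1 s1 s2 s1 s1^-1 on 3 strands reduces by inverse Markov moves (closure unchanged at each step):
  Deconjugate: the word is γ·β·γ⁻¹ with γ = s1 s1^-1 (prefix) and γ⁻¹ = s1 s1^-1 (suffix); strip both.
Reduced to β = s1^-1 s2 s1^-1 s2 s1 s2^-1 s1 s2 on 3 strands, 8 crossings.
Both give the same β = s1^-1 s2 s1^-1 s2 s1 s2^-1 s1 s2 on 3 strands, so one state sum suffices:
Braid: s1^-1 s2 s1^-1 s2 s1 s2^-1 s1 s2 on 3 strands, 8 crossings.
Writhe w = (#positive) - (#negative) = 5 - 3 = 2.
State-sum expansion of <K>. There are 2^8 = 256 states.
Each crossing splits two ways (0=vertical, 1=horizontal). The state's weight is A^(#A-smoothings - #B-smoothings) * d^(loops - 1).
Tabulate the states by total A-exponent and number of loops L (A-exp: L × count):
  A^8: L=2 ×1
  A^6: L=1 ×3, L=3 ×5
  A^4: L=2 ×22, L=4 ×6
  A^2: L=1 ×18, L=3 ×37, L=5 ×1
  A^0: L=2 ×58, L=4 ×12
  A^-2: L=1 ×24, L=3 ×31, L=5 ×1
  A^-4: L=2 ×23, L=4 ×5
  A^-6: L=3 ×8
  A^-8: L=4 ×1
Each group contributes A^e * Σ count * d^(L-1):
Powers of d = -A^2 - A^-2: d^2 = A^4 + 2 + A^-4; d^3 = -A^6 - 3*A^2 - 3*A^-2 - A^-6; d^4 = A^8 + 4*A^4 + 6 + 4*A^-4 + A^-8.
  A^8 * (d) = -A^10 - A^6
  A^6 * (3 + 5*d^2) = 5*A^10 + 13*A^6 + 5*A^2
  A^4 * (22*d + 6*d^3) = -6*A^10 - 40*A^6 - 40*A^2 - 6*A^-2
  A^2 * (18 + 37*d^2 + d^4) = A^10 + 41*A^6 + 98*A^2 + 41*A^-2 + A^-6
  A^0 * (58*d + 12*d^3) = -12*A^6 - 94*A^2 - 94*A^-2 - 12*A^-6
  A^-2 * (24 + 31*d^2 + d^4) = A^6 + 35*A^2 + 92*A^-2 + 35*A^-6 + A^-10
  A^-4 * (23*d + 5*d^3) = -5*A^2 - 38*A^-2 - 38*A^-6 - 5*A^-10
  A^-6 * (8*d^2) = 8*A^-2 + 16*A^-6 + 8*A^-10
  A^-8 * (d^3) = -A^-2 - 3*A^-6 - 3*A^-10 - A^-14
Summing the groups: <K> = -A^10 + 2*A^6 - A^2 + 2*A^-2 - A^-6 + A^-10 - A^-14
Normalise by the writhe: (-A^3)^(-w) = (-A^3)^(-2) = A^-6, so f(A) = A^-6 * <K> = -A^4 + 2 - A^-4 + 2*A^-8 - A^-12 + A^-16 - A^-20.
Substitute A = t^(-1/4), i.e. A^e → t^(-e/4): V(t) = -t^5 + t^4 - t^3 + 2*t^2 - t + 2 - t^-1

Answer: -t^5 + t^4 - t^3 + 2*t^2 - t + 2 - t^-1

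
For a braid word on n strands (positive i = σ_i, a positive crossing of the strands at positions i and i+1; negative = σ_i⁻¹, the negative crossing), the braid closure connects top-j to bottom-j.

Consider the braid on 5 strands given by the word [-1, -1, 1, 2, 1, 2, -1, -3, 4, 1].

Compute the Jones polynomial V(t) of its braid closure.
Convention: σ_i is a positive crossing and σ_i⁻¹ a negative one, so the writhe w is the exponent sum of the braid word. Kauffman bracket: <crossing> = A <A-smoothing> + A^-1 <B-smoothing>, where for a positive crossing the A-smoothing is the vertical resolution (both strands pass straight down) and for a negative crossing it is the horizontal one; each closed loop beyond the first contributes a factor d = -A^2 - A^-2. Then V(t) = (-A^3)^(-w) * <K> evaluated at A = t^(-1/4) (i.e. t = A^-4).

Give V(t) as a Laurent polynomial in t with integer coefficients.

The presented braid s1^-1 s1^-1 s1 s2 s1 s2 s1^-1 s3^-1 s4 s1 on 5 strands reduces by inverse Markov moves (closure unchanged at each step):
  Deconjugate: the word is γ·β·γ⁻¹ with γ = s1^-1 (prefix) and γ⁻¹ = s1 (suffix); strip both.
  Destabilize: the word has the form β·s4 where s4 occurs only as the final letter (β ∈ B_4); drop it and the last strand → 4 strands.
  Destabilize: the word has the form β·s3^-1 where s3^-1 occurs only as the final letter (β ∈ B_3); drop it and the last strand → 3 strands.
Reduced to β = s1^-1 s1 s2 s1 s2 s1^-1 on 3 strands, 6 crossings.
Compute on β:
First cancel adjacent σ_i σ_i⁻¹ pairs (Reidemeister II — same braid, same closure): s1^-1 s1 s2 s1 s2 s1^-1 → s2 s1 s2 s1^-1.
Braid: s2 s1 s2 s1^-1 on 3 strands, 4 crossings.
Writhe w = (#positive) - (#negative) = 3 - 1 = 2.
State-sum expansion of <K>. There are 2^4 = 16 states.
Each crossing splits two ways (0=vertical, 1=horizontal). The state's weight is A^(#A-smoothings - #B-smoothings) * d^(loops - 1).
  state 0000: A-exp=+2, loops=3, term = A^2 * d^2
  state 0001: A-exp=+4, loops=2, term = A^4 * d^1
  state 0010: A-exp=+0, loops=2, term = A^0 * d^1
  state 0011: A-exp=+2, loops=1, term = A^2 * d^0
  state 0100: A-exp=+0, loops=2, term = A^0 * d^1
  state 0101: A-exp=+2, loops=3, term = A^2 * d^2
  state 0110: A-exp=-2, loops=1, term = A^-2 * d^0
  state 0111: A-exp=+0, loops=2, term = A^0 * d^1
  state 1000: A-exp=+0, loops=2, term = A^0 * d^1
  state 1001: A-exp=+2, loops=1, term = A^2 * d^0
  state 1010: A-exp=-2, loops=3, term = A^-2 * d^2
  state 1011: A-exp=+0, loops=2, term = A^0 * d^1
  state 1100: A-exp=-2, loops=1, term = A^-2 * d^0
  state 1101: A-exp=+0, loops=2, term = A^0 * d^1
  state 1110: A-exp=-4, loops=2, term = A^-4 * d^1
  state 1111: A-exp=-2, loops=1, term = A^-2 * d^0
Collect the terms by A-exponent (count of states per loop number):
Powers of d = -A^2 - A^-2: d^2 = A^4 + 2 + A^-4.
  A^4 * (d) = -A^6 - A^2
  A^2 * (2 + 2*d^2) = 2*A^6 + 6*A^2 + 2*A^-2
  A^0 * (6*d) = -6*A^2 - 6*A^-2
  A^-2 * (3 + d^2) = A^2 + 5*A^-2 + A^-6
  A^-4 * (d) = -A^-2 - A^-6
Summing the groups: <K> = A^6
Normalise by the writhe: (-A^3)^(-w) = (-A^3)^(-2) = A^-6, so f(A) = A^-6 * <K> = 1.
Substitute A = t^(-1/4), i.e. A^e → t^(-e/4): V(t) = 1

Answer: 1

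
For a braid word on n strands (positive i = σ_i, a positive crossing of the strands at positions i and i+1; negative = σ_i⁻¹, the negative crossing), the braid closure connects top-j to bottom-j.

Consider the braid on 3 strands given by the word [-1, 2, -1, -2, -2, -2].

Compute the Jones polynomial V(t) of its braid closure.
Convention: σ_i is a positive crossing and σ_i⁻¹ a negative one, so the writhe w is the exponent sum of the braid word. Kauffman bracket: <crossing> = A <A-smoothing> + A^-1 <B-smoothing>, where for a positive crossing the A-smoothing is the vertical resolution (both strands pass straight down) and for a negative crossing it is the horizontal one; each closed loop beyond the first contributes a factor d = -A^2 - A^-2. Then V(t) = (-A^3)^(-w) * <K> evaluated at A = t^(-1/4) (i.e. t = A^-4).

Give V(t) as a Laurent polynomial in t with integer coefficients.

t^-1 - t^-2 + 2*t^-3 - t^-4 + t^-5 - t^-6

Derivation:
Braid: s1^-1 s2 s1^-1 s2^-1 s2^-1 s2^-1 on 3 strands, 6 crossings.
Writhe w = (#positive) - (#negative) = 1 - 5 = -4.
State-sum expansion of <K>. There are 2^6 = 64 states.
Smooth each crossing (0=||, 1=⌣⌢); contribution A^(Σ sign_k(1-2s_k)) * d^(L-1).
Tabulate the states by total A-exponent and number of loops L (A-exp: L × count):
  A^6: L=4 ×1
  A^4: L=3 ×6
  A^2: L=2 ×12, L=4 ×3
  A^0: L=1 ×9, L=3 ×10, L=5 ×1
  A^-2: L=2 ×12, L=4 ×3
  A^-4: L=1 ×2, L=3 ×4
  A^-6: L=2 ×1
Each group contributes A^e * Σ count * d^(L-1):
Powers of d = -A^2 - A^-2: d^2 = A^4 + 2 + A^-4; d^3 = -A^6 - 3*A^2 - 3*A^-2 - A^-6; d^4 = A^8 + 4*A^4 + 6 + 4*A^-4 + A^-8.
  A^6 * (d^3) = -A^12 - 3*A^8 - 3*A^4 - 1
  A^4 * (6*d^2) = 6*A^8 + 12*A^4 + 6
  A^2 * (12*d + 3*d^3) = -3*A^8 - 21*A^4 - 21 - 3*A^-4
  A^0 * (9 + 10*d^2 + d^4) = A^8 + 14*A^4 + 35 + 14*A^-4 + A^-8
  A^-2 * (12*d + 3*d^3) = -3*A^4 - 21 - 21*A^-4 - 3*A^-8
  A^-4 * (2 + 4*d^2) = 4 + 10*A^-4 + 4*A^-8
  A^-6 * (d) = -A^-4 - A^-8
Summing the groups: <K> = -A^12 + A^8 - A^4 + 2 - A^-4 + A^-8
Normalise by the writhe: (-A^3)^(-w) = (-A^3)^(4) = A^12, so f(A) = A^12 * <K> = -A^24 + A^20 - A^16 + 2*A^12 - A^8 + A^4.
Substitute A = t^(-1/4), i.e. A^e → t^(-e/4): V(t) = t^-1 - t^-2 + 2*t^-3 - t^-4 + t^-5 - t^-6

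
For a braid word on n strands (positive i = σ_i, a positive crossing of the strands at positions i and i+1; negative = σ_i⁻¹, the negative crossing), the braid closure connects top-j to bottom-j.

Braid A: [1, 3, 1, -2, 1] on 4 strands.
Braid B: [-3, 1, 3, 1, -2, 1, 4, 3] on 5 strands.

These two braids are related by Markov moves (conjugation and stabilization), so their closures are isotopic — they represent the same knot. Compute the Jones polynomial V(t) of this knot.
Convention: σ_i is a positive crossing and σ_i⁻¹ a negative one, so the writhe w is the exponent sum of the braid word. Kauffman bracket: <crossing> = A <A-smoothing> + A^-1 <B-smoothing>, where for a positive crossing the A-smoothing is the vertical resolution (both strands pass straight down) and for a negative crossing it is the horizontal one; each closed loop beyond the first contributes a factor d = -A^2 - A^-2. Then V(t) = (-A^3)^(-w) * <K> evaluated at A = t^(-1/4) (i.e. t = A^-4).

-t^4 + t^3 + t

Derivation:
Markov-equivalent braids have isotopic closures, hence identical knot invariants. Strip the Markov moves from each word to reach a common short braid β, then compute V(t) once on β.
Braid A: s1 s3 s1 s2^-1 s1 on 4 strands has no conjugating prefix/suffix or stabilization to strip; take β = s1 s3 s1 s2^-1 s1.
Braid B: s3^-1 s1 s3 s1 s2^-1 s1 s4 s3 on 5 strands reduces by inverse Markov moves (closure unchanged at each step):
  Deconjugate: the word is γ·β·γ⁻¹ with γ = s3^-1 (prefix) and γ⁻¹ = s3 (suffix); strip both.
  Destabilize: the word has the form β·s4 where s4 occurs only as the final letter (β ∈ B_4); drop it and the last strand → 4 strands.
Reduced to β = s1 s3 s1 s2^-1 s1 on 4 strands, 5 crossings.
Both give the same β = s1 s3 s1 s2^-1 s1 on 4 strands, so one state sum suffices:
Braid: s1 s3 s1 s2^-1 s1 on 4 strands, 5 crossings.
Writhe w = (#positive) - (#negative) = 4 - 1 = 3.
State-sum expansion of <K>. There are 2^5 = 32 states.
Each crossing splits two ways (0=vertical, 1=horizontal). The state's weight is A^(#A-smoothings - #B-smoothings) * d^(loops - 1).
  state 00000: A-exp=+3, loops=4, term = A^3 * d^3
  state 00001: A-exp=+1, loops=3, term = A^1 * d^2
  state 00010: A-exp=+5, loops=3, term = A^5 * d^2
  state 00011: A-exp=+3, loops=2, term = A^3 * d^1
  state 00100: A-exp=+1, loops=3, term = A^1 * d^2
  state 00101: A-exp=-1, loops=4, term = A^-1 * d^3
  state 00110: A-exp=+3, loops=2, term = A^3 * d^1
  state 00111: A-exp=+1, loops=3, term = A^1 * d^2
  state 01000: A-exp=+1, loops=3, term = A^1 * d^2
  state 01001: A-exp=-1, loops=2, term = A^-1 * d^1
  state 01010: A-exp=+3, loops=2, term = A^3 * d^1
  state 01011: A-exp=+1, loops=1, term = A^1 * d^0
  state 01100: A-exp=-1, loops=2, term = A^-1 * d^1
  state 01101: A-exp=-3, loops=3, term = A^-3 * d^2
  state 01110: A-exp=+1, loops=1, term = A^1 * d^0
  state 01111: A-exp=-1, loops=2, term = A^-1 * d^1
  state 10000: A-exp=+1, loops=3, term = A^1 * d^2
  state 10001: A-exp=-1, loops=4, term = A^-1 * d^3
  state 10010: A-exp=+3, loops=2, term = A^3 * d^1
  state 10011: A-exp=+1, loops=3, term = A^1 * d^2
  state 10100: A-exp=-1, loops=4, term = A^-1 * d^3
  state 10101: A-exp=-3, loops=5, term = A^-3 * d^4
  state 10110: A-exp=+1, loops=3, term = A^1 * d^2
  state 10111: A-exp=-1, loops=4, term = A^-1 * d^3
  state 11000: A-exp=-1, loops=2, term = A^-1 * d^1
  state 11001: A-exp=-3, loops=3, term = A^-3 * d^2
  state 11010: A-exp=+1, loops=1, term = A^1 * d^0
  state 11011: A-exp=-1, loops=2, term = A^-1 * d^1
  state 11100: A-exp=-3, loops=3, term = A^-3 * d^2
  state 11101: A-exp=-5, loops=4, term = A^-5 * d^3
  state 11110: A-exp=-1, loops=2, term = A^-1 * d^1
  state 11111: A-exp=-3, loops=3, term = A^-3 * d^2
Collect the terms by A-exponent (count of states per loop number):
Powers of d = -A^2 - A^-2: d^2 = A^4 + 2 + A^-4; d^3 = -A^6 - 3*A^2 - 3*A^-2 - A^-6; d^4 = A^8 + 4*A^4 + 6 + 4*A^-4 + A^-8.
  A^5 * (d^2) = A^9 + 2*A^5 + A
  A^3 * (4*d + d^3) = -A^9 - 7*A^5 - 7*A - A^-3
  A^1 * (3 + 7*d^2) = 7*A^5 + 17*A + 7*A^-3
  A^-1 * (6*d + 4*d^3) = -4*A^5 - 18*A - 18*A^-3 - 4*A^-7
  A^-3 * (4*d^2 + d^4) = A^5 + 8*A + 14*A^-3 + 8*A^-7 + A^-11
  A^-5 * (d^3) = -A - 3*A^-3 - 3*A^-7 - A^-11
Summing the groups: <K> = -A^5 - A^-3 + A^-7
Normalise by the writhe: (-A^3)^(-w) = (-A^3)^(-3) = -A^-9, so f(A) = -A^-9 * <K> = A^-4 + A^-12 - A^-16.
Substitute A = t^(-1/4), i.e. A^e → t^(-e/4): V(t) = -t^4 + t^3 + t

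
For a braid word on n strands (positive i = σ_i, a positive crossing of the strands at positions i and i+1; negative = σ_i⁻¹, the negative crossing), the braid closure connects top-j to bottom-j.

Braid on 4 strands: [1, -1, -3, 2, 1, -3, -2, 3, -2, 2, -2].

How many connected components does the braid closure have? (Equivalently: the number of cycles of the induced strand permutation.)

Track the strand permutation on 4 strands, starting from identity.
  step 1: s1 swaps positions 1,2 -> [2 1 3 4]
  step 2: s1^-1 swaps positions 1,2 -> [1 2 3 4]
  step 3: s3^-1 swaps positions 3,4 -> [1 2 4 3]
  step 4: s2 swaps positions 2,3 -> [1 4 2 3]
  step 5: s1 swaps positions 1,2 -> [4 1 2 3]
  step 6: s3^-1 swaps positions 3,4 -> [4 1 3 2]
  step 7: s2^-1 swaps positions 2,3 -> [4 3 1 2]
  step 8: s3 swaps positions 3,4 -> [4 3 2 1]
  step 9: s2^-1 swaps positions 2,3 -> [4 2 3 1]
  step 10: s2 swaps positions 2,3 -> [4 3 2 1]
  step 11: s2^-1 swaps positions 2,3 -> [4 2 3 1]
Final permutation (position -> original strand): [4 2 3 1]
Closure components = cycle count of this permutation = 3.

Answer: 3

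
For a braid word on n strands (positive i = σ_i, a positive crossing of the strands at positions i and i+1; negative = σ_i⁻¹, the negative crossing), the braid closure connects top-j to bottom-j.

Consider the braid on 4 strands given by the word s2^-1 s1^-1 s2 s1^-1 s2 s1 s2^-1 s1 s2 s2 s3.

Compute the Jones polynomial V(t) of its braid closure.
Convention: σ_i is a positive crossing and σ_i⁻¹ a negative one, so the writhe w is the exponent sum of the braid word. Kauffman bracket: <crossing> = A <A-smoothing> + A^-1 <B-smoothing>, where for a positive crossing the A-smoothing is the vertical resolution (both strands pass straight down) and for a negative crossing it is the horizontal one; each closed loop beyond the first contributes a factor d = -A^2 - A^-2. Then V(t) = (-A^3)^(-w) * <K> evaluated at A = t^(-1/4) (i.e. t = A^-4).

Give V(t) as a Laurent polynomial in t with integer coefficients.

-t^5 + t^4 - t^3 + 2*t^2 - t + 2 - t^-1

Derivation:
The presented braid s2^-1 s1^-1 s2 s1^-1 s2 s1 s2^-1 s1 s2 s2 s3 on 4 strands reduces by inverse Markov moves (closure unchanged at each step):
  Destabilize: the word has the form β·s3 where s3 occurs only as the final letter (β ∈ B_3); drop it and the last strand → 3 strands.
  Deconjugate: the word is γ·β·γ⁻¹ with γ = s2^-1 (prefix) and γ⁻¹ = s2 (suffix); strip both.
Reduced to β = s1^-1 s2 s1^-1 s2 s1 s2^-1 s1 s2 on 3 strands, 8 crossings.
Compute on β:
Braid: s1^-1 s2 s1^-1 s2 s1 s2^-1 s1 s2 on 3 strands, 8 crossings.
Writhe w = (#positive) - (#negative) = 5 - 3 = 2.
Computing the Kauffman bracket via state sum. There are 2^8 = 256 states.
Each crossing splits two ways (0=vertical, 1=horizontal). The state's weight is A^(#A-smoothings - #B-smoothings) * d^(loops - 1).
Tabulate the states by total A-exponent and number of loops L (A-exp: L × count):
  A^8: L=2 ×1
  A^6: L=1 ×3, L=3 ×5
  A^4: L=2 ×22, L=4 ×6
  A^2: L=1 ×18, L=3 ×37, L=5 ×1
  A^0: L=2 ×58, L=4 ×12
  A^-2: L=1 ×24, L=3 ×31, L=5 ×1
  A^-4: L=2 ×23, L=4 ×5
  A^-6: L=3 ×8
  A^-8: L=4 ×1
Each group contributes A^e * Σ count * d^(L-1):
Powers of d = -A^2 - A^-2: d^2 = A^4 + 2 + A^-4; d^3 = -A^6 - 3*A^2 - 3*A^-2 - A^-6; d^4 = A^8 + 4*A^4 + 6 + 4*A^-4 + A^-8.
  A^8 * (d) = -A^10 - A^6
  A^6 * (3 + 5*d^2) = 5*A^10 + 13*A^6 + 5*A^2
  A^4 * (22*d + 6*d^3) = -6*A^10 - 40*A^6 - 40*A^2 - 6*A^-2
  A^2 * (18 + 37*d^2 + d^4) = A^10 + 41*A^6 + 98*A^2 + 41*A^-2 + A^-6
  A^0 * (58*d + 12*d^3) = -12*A^6 - 94*A^2 - 94*A^-2 - 12*A^-6
  A^-2 * (24 + 31*d^2 + d^4) = A^6 + 35*A^2 + 92*A^-2 + 35*A^-6 + A^-10
  A^-4 * (23*d + 5*d^3) = -5*A^2 - 38*A^-2 - 38*A^-6 - 5*A^-10
  A^-6 * (8*d^2) = 8*A^-2 + 16*A^-6 + 8*A^-10
  A^-8 * (d^3) = -A^-2 - 3*A^-6 - 3*A^-10 - A^-14
Summing the groups: <K> = -A^10 + 2*A^6 - A^2 + 2*A^-2 - A^-6 + A^-10 - A^-14
Normalise by the writhe: (-A^3)^(-w) = (-A^3)^(-2) = A^-6, so f(A) = A^-6 * <K> = -A^4 + 2 - A^-4 + 2*A^-8 - A^-12 + A^-16 - A^-20.
Substitute A = t^(-1/4), i.e. A^e → t^(-e/4): V(t) = -t^5 + t^4 - t^3 + 2*t^2 - t + 2 - t^-1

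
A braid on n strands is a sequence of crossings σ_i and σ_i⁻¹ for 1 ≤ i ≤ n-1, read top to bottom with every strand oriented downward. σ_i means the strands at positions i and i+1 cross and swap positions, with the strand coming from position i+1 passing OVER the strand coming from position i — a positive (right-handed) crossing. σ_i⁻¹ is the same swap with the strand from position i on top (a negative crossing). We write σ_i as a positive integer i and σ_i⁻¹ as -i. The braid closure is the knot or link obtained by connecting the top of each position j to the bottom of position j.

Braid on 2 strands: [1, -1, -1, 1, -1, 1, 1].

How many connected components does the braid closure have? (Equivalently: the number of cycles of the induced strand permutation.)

1

Derivation:
Track the strand permutation on 2 strands, starting from identity.
  step 1: s1 swaps positions 1,2 -> [2 1]
  step 2: s1^-1 swaps positions 1,2 -> [1 2]
  step 3: s1^-1 swaps positions 1,2 -> [2 1]
  step 4: s1 swaps positions 1,2 -> [1 2]
  step 5: s1^-1 swaps positions 1,2 -> [2 1]
  step 6: s1 swaps positions 1,2 -> [1 2]
  step 7: s1 swaps positions 1,2 -> [2 1]
Final permutation (position -> original strand): [2 1]
Closure components = cycle count of this permutation = 1.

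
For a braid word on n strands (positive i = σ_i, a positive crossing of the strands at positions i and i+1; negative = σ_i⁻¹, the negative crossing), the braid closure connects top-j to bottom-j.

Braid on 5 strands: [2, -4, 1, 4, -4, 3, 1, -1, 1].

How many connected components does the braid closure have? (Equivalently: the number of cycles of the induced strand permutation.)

Track the strand permutation on 5 strands, starting from identity.
  step 1: s2 swaps positions 2,3 -> [1 3 2 4 5]
  step 2: s4^-1 swaps positions 4,5 -> [1 3 2 5 4]
  step 3: s1 swaps positions 1,2 -> [3 1 2 5 4]
  step 4: s4 swaps positions 4,5 -> [3 1 2 4 5]
  step 5: s4^-1 swaps positions 4,5 -> [3 1 2 5 4]
  step 6: s3 swaps positions 3,4 -> [3 1 5 2 4]
  step 7: s1 swaps positions 1,2 -> [1 3 5 2 4]
  step 8: s1^-1 swaps positions 1,2 -> [3 1 5 2 4]
  step 9: s1 swaps positions 1,2 -> [1 3 5 2 4]
Final permutation (position -> original strand): [1 3 5 2 4]
Closure components = cycle count of this permutation = 2.

Answer: 2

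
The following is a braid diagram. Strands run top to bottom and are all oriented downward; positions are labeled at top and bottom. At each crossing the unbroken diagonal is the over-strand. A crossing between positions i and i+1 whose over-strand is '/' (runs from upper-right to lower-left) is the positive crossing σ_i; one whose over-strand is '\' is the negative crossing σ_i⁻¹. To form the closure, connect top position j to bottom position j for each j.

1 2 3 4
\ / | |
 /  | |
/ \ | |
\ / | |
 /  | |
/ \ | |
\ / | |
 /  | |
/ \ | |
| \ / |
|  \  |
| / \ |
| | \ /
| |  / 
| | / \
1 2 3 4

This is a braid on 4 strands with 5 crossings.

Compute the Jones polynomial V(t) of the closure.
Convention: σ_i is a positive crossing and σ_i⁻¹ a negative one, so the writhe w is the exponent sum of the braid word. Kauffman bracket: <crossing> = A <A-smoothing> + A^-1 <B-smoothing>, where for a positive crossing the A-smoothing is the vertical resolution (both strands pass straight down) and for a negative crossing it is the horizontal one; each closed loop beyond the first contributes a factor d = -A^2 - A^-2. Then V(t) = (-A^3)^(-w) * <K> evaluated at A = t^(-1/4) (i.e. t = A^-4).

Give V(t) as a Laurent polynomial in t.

-t^4 + t^3 + t

Derivation:
Reading the diagram top to bottom ('/'-over between positions i,i+1 = s_i, '\'-over = s_i^-1): braid word = s1 s1 s1 s2^-1 s3.
The presented braid s1 s1 s1 s2^-1 s3 on 4 strands reduces by inverse Markov moves (closure unchanged at each step):
  Destabilize: the word has the form β·s3 where s3 occurs only as the final letter (β ∈ B_3); drop it and the last strand → 3 strands.
  Destabilize: the word has the form β·s2^-1 where s2^-1 occurs only as the final letter (β ∈ B_2); drop it and the last strand → 2 strands.
Reduced to β = s1 s1 s1 on 2 strands, 3 crossings.
Compute on β:
Braid: s1 s1 s1 on 2 strands, 3 crossings.
Writhe w = (#positive) - (#negative) = 3 - 0 = 3.
Enumerate smoothing states for the bracket polynomial. There are 2^3 = 8 states.
For each crossing: s=0 is the vertical smoothing, s=1 horizontal. Crossing k contributes A^(sign_k * (1 - 2*s_k)); loop factor d = -A^2 - A^-2.
  state 000: A-exp=+3, loops=2, term = A^3 * d^1
  state 001: A-exp=+1, loops=1, term = A^1 * d^0
  state 010: A-exp=+1, loops=1, term = A^1 * d^0
  state 011: A-exp=-1, loops=2, term = A^-1 * d^1
  state 100: A-exp=+1, loops=1, term = A^1 * d^0
  state 101: A-exp=-1, loops=2, term = A^-1 * d^1
  state 110: A-exp=-1, loops=2, term = A^-1 * d^1
  state 111: A-exp=-3, loops=3, term = A^-3 * d^2
Collect the terms by A-exponent (count of states per loop number):
Powers of d = -A^2 - A^-2: d^2 = A^4 + 2 + A^-4.
  A^3 * (d) = -A^5 - A
  A^1 * (3) = 3*A
  A^-1 * (3*d) = -3*A - 3*A^-3
  A^-3 * (d^2) = A + 2*A^-3 + A^-7
Summing the groups: <K> = -A^5 - A^-3 + A^-7
Normalise by the writhe: (-A^3)^(-w) = (-A^3)^(-3) = -A^-9, so f(A) = -A^-9 * <K> = A^-4 + A^-12 - A^-16.
Substitute A = t^(-1/4), i.e. A^e → t^(-e/4): V(t) = -t^4 + t^3 + t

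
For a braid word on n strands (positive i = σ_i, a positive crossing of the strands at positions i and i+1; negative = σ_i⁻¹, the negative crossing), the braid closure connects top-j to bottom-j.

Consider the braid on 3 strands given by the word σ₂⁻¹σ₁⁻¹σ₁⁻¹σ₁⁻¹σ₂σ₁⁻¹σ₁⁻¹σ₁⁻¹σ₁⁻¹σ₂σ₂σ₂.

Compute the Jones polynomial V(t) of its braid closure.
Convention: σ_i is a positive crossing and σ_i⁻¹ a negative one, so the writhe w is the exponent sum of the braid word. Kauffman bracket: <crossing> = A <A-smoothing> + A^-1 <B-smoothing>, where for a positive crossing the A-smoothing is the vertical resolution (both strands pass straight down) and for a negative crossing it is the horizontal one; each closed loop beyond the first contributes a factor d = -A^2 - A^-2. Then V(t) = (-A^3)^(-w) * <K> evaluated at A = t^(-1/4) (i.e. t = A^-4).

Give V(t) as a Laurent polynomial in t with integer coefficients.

The presented braid s2^-1 s1^-1 s1^-1 s1^-1 s2 s1^-1 s1^-1 s1^-1 s1^-1 s2 s2 s2 on 3 strands reduces by inverse Markov moves (closure unchanged at each step):
  Deconjugate: the word is γ·β·γ⁻¹ with γ = s2^-1 (prefix) and γ⁻¹ = s2 (suffix); strip both.
Reduced to β = s1^-1 s1^-1 s1^-1 s2 s1^-1 s1^-1 s1^-1 s1^-1 s2 s2 on 3 strands, 10 crossings.
Compute on β:
Braid: s1^-1 s1^-1 s1^-1 s2 s1^-1 s1^-1 s1^-1 s1^-1 s2 s2 on 3 strands, 10 crossings.
Writhe w = (#positive) - (#negative) = 3 - 7 = -4.
State-sum expansion of <K>. There are 2^10 = 1024 states.
Smooth each crossing (0=||, 1=⌣⌢); contribution A^(Σ sign_k(1-2s_k)) * d^(L-1).
Tabulate the states by total A-exponent and number of loops L (A-exp: L × count):
  A^10: L=8 ×1
  A^8: L=7 ×10
  A^6: L=6 ×44, L=8 ×1
  A^4: L=5 ×112, L=7 ×8
  A^2: L=4 ×182, L=6 ×28
  A^0: L=3 ×194, L=5 ×58
  A^-2: L=2 ×130, L=4 ×79, L=6 ×1
  A^-4: L=1 ×45, L=3 ×70, L=5 ×5
  A^-6: L=2 ×36, L=4 ×9
  A^-8: L=3 ×10
  A^-10: L=4 ×1
Each group contributes A^e * Σ count * d^(L-1):
Powers of d = -A^2 - A^-2: d^2 = A^4 + 2 + A^-4; d^3 = -A^6 - 3*A^2 - 3*A^-2 - A^-6; d^4 = A^8 + 4*A^4 + 6 + 4*A^-4 + A^-8; d^5 = -A^10 - 5*A^6 - 10*A^2 - 10*A^-2 - 5*A^-6 - A^-10; d^6 = A^12 + 6*A^8 + 15*A^4 + 20 + 15*A^-4 + 6*A^-8 + A^-12; d^7 = -A^14 - 7*A^10 - 21*A^6 - 35*A^2 - 35*A^-2 - 21*A^-6 - 7*A^-10 - A^-14.
  A^10 * (d^7) = -A^24 - 7*A^20 - 21*A^16 - 35*A^12 - 35*A^8 - 21*A^4 - 7 - A^-4
  A^8 * (10*d^6) = 10*A^20 + 60*A^16 + 150*A^12 + 200*A^8 + 150*A^4 + 60 + 10*A^-4
  A^6 * (44*d^5 + d^7) = -A^20 - 51*A^16 - 241*A^12 - 475*A^8 - 475*A^4 - 241 - 51*A^-4 - A^-8
  A^4 * (112*d^4 + 8*d^6) = 8*A^16 + 160*A^12 + 568*A^8 + 832*A^4 + 568 + 160*A^-4 + 8*A^-8
  A^2 * (182*d^3 + 28*d^5) = -28*A^12 - 322*A^8 - 826*A^4 - 826 - 322*A^-4 - 28*A^-8
  A^0 * (194*d^2 + 58*d^4) = 58*A^8 + 426*A^4 + 736 + 426*A^-4 + 58*A^-8
  A^-2 * (130*d + 79*d^3 + d^5) = -A^8 - 84*A^4 - 377 - 377*A^-4 - 84*A^-8 - A^-12
  A^-4 * (45 + 70*d^2 + 5*d^4) = 5*A^4 + 90 + 215*A^-4 + 90*A^-8 + 5*A^-12
  A^-6 * (36*d + 9*d^3) = -9 - 63*A^-4 - 63*A^-8 - 9*A^-12
  A^-8 * (10*d^2) = 10*A^-4 + 20*A^-8 + 10*A^-12
  A^-10 * (d^3) = -A^-4 - 3*A^-8 - 3*A^-12 - A^-16
Summing the groups: <K> = -A^24 + 2*A^20 - 4*A^16 + 6*A^12 - 7*A^8 + 7*A^4 - 6 + 6*A^-4 - 3*A^-8 + 2*A^-12 - A^-16
Normalise by the writhe: (-A^3)^(-w) = (-A^3)^(4) = A^12, so f(A) = A^12 * <K> = -A^36 + 2*A^32 - 4*A^28 + 6*A^24 - 7*A^20 + 7*A^16 - 6*A^12 + 6*A^8 - 3*A^4 + 2 - A^-4.
Substitute A = t^(-1/4), i.e. A^e → t^(-e/4): V(t) = -t + 2 - 3*t^-1 + 6*t^-2 - 6*t^-3 + 7*t^-4 - 7*t^-5 + 6*t^-6 - 4*t^-7 + 2*t^-8 - t^-9

Answer: -t + 2 - 3*t^-1 + 6*t^-2 - 6*t^-3 + 7*t^-4 - 7*t^-5 + 6*t^-6 - 4*t^-7 + 2*t^-8 - t^-9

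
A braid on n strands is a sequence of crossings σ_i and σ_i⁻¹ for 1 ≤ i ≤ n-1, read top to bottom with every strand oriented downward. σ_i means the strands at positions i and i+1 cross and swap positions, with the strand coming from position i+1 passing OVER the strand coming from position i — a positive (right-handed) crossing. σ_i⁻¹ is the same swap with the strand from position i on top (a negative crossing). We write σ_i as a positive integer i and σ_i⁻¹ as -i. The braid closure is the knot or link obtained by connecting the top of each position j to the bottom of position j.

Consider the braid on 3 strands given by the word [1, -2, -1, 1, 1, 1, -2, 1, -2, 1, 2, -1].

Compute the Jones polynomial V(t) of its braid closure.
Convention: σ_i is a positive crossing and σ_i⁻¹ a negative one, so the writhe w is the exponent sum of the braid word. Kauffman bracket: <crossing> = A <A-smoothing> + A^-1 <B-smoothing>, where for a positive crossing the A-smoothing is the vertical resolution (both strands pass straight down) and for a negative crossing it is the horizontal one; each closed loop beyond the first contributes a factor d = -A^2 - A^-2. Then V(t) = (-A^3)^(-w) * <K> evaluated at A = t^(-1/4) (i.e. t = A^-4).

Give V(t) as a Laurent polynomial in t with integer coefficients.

t^5 - 2*t^4 + 2*t^3 - 2*t^2 + 2*t - 1 + t^-1

Derivation:
The presented braid s1 s2^-1 s1^-1 s1 s1 s1 s2^-1 s1 s2^-1 s1 s2 s1^-1 on 3 strands reduces by inverse Markov moves (closure unchanged at each step):
  Deconjugate: the word is γ·β·γ⁻¹ with γ = s1 s2^-1 (prefix) and γ⁻¹ = s2 s1^-1 (suffix); strip both.
  Deconjugate: the word is γ·β·γ⁻¹ with γ = s1^-1 (prefix) and γ⁻¹ = s1 (suffix); strip both.
Reduced to β = s1 s1 s1 s2^-1 s1 s2^-1 on 3 strands, 6 crossings.
Compute on β:
Braid: s1 s1 s1 s2^-1 s1 s2^-1 on 3 strands, 6 crossings.
Writhe w = (#positive) - (#negative) = 4 - 2 = 2.
State-sum expansion of <K>. There are 2^6 = 64 states.
Each crossing splits two ways (0=vertical, 1=horizontal). The state's weight is A^(#A-smoothings - #B-smoothings) * d^(loops - 1).
Tabulate the states by total A-exponent and number of loops L (A-exp: L × count):
  A^6: L=3 ×1
  A^4: L=2 ×6
  A^2: L=1 ×11, L=3 ×4
  A^0: L=2 ×19, L=4 ×1
  A^-2: L=3 ×15
  A^-4: L=4 ×6
  A^-6: L=5 ×1
Each group contributes A^e * Σ count * d^(L-1):
Powers of d = -A^2 - A^-2: d^2 = A^4 + 2 + A^-4; d^3 = -A^6 - 3*A^2 - 3*A^-2 - A^-6; d^4 = A^8 + 4*A^4 + 6 + 4*A^-4 + A^-8.
  A^6 * (d^2) = A^10 + 2*A^6 + A^2
  A^4 * (6*d) = -6*A^6 - 6*A^2
  A^2 * (11 + 4*d^2) = 4*A^6 + 19*A^2 + 4*A^-2
  A^0 * (19*d + d^3) = -A^6 - 22*A^2 - 22*A^-2 - A^-6
  A^-2 * (15*d^2) = 15*A^2 + 30*A^-2 + 15*A^-6
  A^-4 * (6*d^3) = -6*A^2 - 18*A^-2 - 18*A^-6 - 6*A^-10
  A^-6 * (d^4) = A^2 + 4*A^-2 + 6*A^-6 + 4*A^-10 + A^-14
Summing the groups: <K> = A^10 - A^6 + 2*A^2 - 2*A^-2 + 2*A^-6 - 2*A^-10 + A^-14
Normalise by the writhe: (-A^3)^(-w) = (-A^3)^(-2) = A^-6, so f(A) = A^-6 * <K> = A^4 - 1 + 2*A^-4 - 2*A^-8 + 2*A^-12 - 2*A^-16 + A^-20.
Substitute A = t^(-1/4), i.e. A^e → t^(-e/4): V(t) = t^5 - 2*t^4 + 2*t^3 - 2*t^2 + 2*t - 1 + t^-1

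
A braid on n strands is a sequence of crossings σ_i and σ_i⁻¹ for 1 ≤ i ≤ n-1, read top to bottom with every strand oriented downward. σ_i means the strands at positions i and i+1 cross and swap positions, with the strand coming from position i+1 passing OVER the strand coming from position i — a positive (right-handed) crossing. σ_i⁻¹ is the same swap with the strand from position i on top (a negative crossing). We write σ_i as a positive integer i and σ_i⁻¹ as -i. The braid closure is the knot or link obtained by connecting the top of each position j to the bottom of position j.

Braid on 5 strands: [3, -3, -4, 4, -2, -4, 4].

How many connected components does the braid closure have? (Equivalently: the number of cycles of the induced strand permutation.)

Track the strand permutation on 5 strands, starting from identity.
  step 1: s3 swaps positions 3,4 -> [1 2 4 3 5]
  step 2: s3^-1 swaps positions 3,4 -> [1 2 3 4 5]
  step 3: s4^-1 swaps positions 4,5 -> [1 2 3 5 4]
  step 4: s4 swaps positions 4,5 -> [1 2 3 4 5]
  step 5: s2^-1 swaps positions 2,3 -> [1 3 2 4 5]
  step 6: s4^-1 swaps positions 4,5 -> [1 3 2 5 4]
  step 7: s4 swaps positions 4,5 -> [1 3 2 4 5]
Final permutation (position -> original strand): [1 3 2 4 5]
Closure components = cycle count of this permutation = 4.

Answer: 4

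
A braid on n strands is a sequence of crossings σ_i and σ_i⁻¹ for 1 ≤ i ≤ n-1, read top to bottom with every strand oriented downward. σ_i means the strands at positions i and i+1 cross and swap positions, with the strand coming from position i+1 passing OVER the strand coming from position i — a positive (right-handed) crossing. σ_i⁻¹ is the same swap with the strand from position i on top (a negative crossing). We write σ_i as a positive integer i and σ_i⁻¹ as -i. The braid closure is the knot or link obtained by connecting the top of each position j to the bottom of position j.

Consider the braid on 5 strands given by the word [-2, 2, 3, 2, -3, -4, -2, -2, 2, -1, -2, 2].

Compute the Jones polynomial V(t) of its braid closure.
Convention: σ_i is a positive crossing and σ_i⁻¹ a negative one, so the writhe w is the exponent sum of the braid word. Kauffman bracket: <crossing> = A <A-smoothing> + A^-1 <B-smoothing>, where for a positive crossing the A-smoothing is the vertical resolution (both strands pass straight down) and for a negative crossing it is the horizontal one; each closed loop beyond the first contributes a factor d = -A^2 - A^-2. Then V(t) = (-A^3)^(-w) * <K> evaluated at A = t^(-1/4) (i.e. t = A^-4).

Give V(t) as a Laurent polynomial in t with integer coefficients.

1

Derivation:
The presented braid s2^-1 s2 s3 s2 s3^-1 s4^-1 s2^-1 s2^-1 s2 s1^-1 s2^-1 s2 on 5 strands reduces by inverse Markov moves (closure unchanged at each step):
  Deconjugate: the word is γ·β·γ⁻¹ with γ = s2^-1 s2 (prefix) and γ⁻¹ = s2^-1 s2 (suffix); strip both.
Reduced to β = s3 s2 s3^-1 s4^-1 s2^-1 s2^-1 s2 s1^-1 on 5 strands, 8 crossings.
Compute on β:
First cancel adjacent σ_i σ_i⁻¹ pairs (Reidemeister II — same braid, same closure): s3 s2 s3^-1 s4^-1 s2^-1 s2^-1 s2 s1^-1 → s3 s2 s3^-1 s4^-1 s2^-1 s1^-1.
Braid: s3 s2 s3^-1 s4^-1 s2^-1 s1^-1 on 5 strands, 6 crossings.
Writhe w = (#positive) - (#negative) = 2 - 4 = -2.
State-sum expansion of <K>. There are 2^6 = 64 states.
Smooth each crossing (0=||, 1=⌣⌢); contribution A^(Σ sign_k(1-2s_k)) * d^(L-1).
Tabulate the states by total A-exponent and number of loops L (A-exp: L × count):
  A^6: L=1 ×1
  A^4: L=2 ×6
  A^2: L=1 ×3, L=3 ×12
  A^0: L=2 ×10, L=4 ×10
  A^-2: L=1 ×1, L=3 ×11, L=5 ×3
  A^-4: L=2 ×2, L=4 ×4
  A^-6: L=3 ×1
Each group contributes A^e * Σ count * d^(L-1):
Powers of d = -A^2 - A^-2: d^2 = A^4 + 2 + A^-4; d^3 = -A^6 - 3*A^2 - 3*A^-2 - A^-6; d^4 = A^8 + 4*A^4 + 6 + 4*A^-4 + A^-8.
  A^6 * (1) = A^6
  A^4 * (6*d) = -6*A^6 - 6*A^2
  A^2 * (3 + 12*d^2) = 12*A^6 + 27*A^2 + 12*A^-2
  A^0 * (10*d + 10*d^3) = -10*A^6 - 40*A^2 - 40*A^-2 - 10*A^-6
  A^-2 * (1 + 11*d^2 + 3*d^4) = 3*A^6 + 23*A^2 + 41*A^-2 + 23*A^-6 + 3*A^-10
  A^-4 * (2*d + 4*d^3) = -4*A^2 - 14*A^-2 - 14*A^-6 - 4*A^-10
  A^-6 * (d^2) = A^-2 + 2*A^-6 + A^-10
Summing the groups: <K> = A^-6
Normalise by the writhe: (-A^3)^(-w) = (-A^3)^(2) = A^6, so f(A) = A^6 * <K> = 1.
Substitute A = t^(-1/4), i.e. A^e → t^(-e/4): V(t) = 1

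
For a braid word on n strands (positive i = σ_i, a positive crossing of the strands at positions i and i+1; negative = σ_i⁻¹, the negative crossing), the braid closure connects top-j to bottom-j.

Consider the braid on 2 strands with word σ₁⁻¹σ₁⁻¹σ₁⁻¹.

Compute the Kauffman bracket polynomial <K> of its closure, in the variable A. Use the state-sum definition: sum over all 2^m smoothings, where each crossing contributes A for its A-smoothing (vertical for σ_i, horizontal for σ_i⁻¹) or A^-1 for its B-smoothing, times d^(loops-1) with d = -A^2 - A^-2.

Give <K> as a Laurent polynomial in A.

A^7 - A^3 - A^-5

Derivation:
Braid: s1^-1 s1^-1 s1^-1 on 2 strands, 3 crossings.
Writhe w = (#positive) - (#negative) = 0 - 3 = -3.
State-sum expansion of <K>. There are 2^3 = 8 states.
For each crossing: s=0 is the vertical smoothing, s=1 horizontal. Crossing k contributes A^(sign_k * (1 - 2*s_k)); loop factor d = -A^2 - A^-2.
  state 000: A-exp=-3, loops=2, term = A^-3 * d^1
  state 001: A-exp=-1, loops=1, term = A^-1 * d^0
  state 010: A-exp=-1, loops=1, term = A^-1 * d^0
  state 011: A-exp=+1, loops=2, term = A^1 * d^1
  state 100: A-exp=-1, loops=1, term = A^-1 * d^0
  state 101: A-exp=+1, loops=2, term = A^1 * d^1
  state 110: A-exp=+1, loops=2, term = A^1 * d^1
  state 111: A-exp=+3, loops=3, term = A^3 * d^2
Collect the terms by A-exponent (count of states per loop number):
Powers of d = -A^2 - A^-2: d^2 = A^4 + 2 + A^-4.
  A^3 * (d^2) = A^7 + 2*A^3 + A^-1
  A^1 * (3*d) = -3*A^3 - 3*A^-1
  A^-1 * (3) = 3*A^-1
  A^-3 * (d) = -A^-1 - A^-5
Summing the groups: <K> = A^7 - A^3 - A^-5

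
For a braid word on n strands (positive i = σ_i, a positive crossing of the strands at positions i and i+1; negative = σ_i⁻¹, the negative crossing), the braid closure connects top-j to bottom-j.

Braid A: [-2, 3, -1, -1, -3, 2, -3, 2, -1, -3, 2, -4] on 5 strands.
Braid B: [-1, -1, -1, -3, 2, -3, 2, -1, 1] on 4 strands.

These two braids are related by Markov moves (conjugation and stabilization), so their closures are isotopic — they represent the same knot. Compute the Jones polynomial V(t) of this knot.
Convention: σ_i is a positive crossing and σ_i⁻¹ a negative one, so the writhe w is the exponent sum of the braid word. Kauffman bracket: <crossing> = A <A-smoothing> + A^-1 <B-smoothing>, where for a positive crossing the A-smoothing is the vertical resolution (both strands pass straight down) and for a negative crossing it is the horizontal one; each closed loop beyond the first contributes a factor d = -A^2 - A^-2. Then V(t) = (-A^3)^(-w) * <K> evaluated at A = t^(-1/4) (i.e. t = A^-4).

Markov-equivalent braids have isotopic closures, hence identical knot invariants. Strip the Markov moves from each word to reach a common short braid β, then compute V(t) once on β.
Braid A: s2^-1 s3 s1^-1 s1^-1 s3^-1 s2 s3^-1 s2 s1^-1 s3^-1 s2 s4^-1 on 5 strands reduces by inverse Markov moves (closure unchanged at each step):
  Destabilize: the word has the form β·s4^-1 where s4^-1 occurs only as the final letter (β ∈ B_4); drop it and the last strand → 4 strands.
  Deconjugate: the word is γ·β·γ⁻¹ with γ = s2^-1 s3 (prefix) and γ⁻¹ = s3^-1 s2 (suffix); strip both.
Reduced to β = s1^-1 s1^-1 s3^-1 s2 s3^-1 s2 s1^-1 on 4 strands, 7 crossings.
Braid B: s1^-1 s1^-1 s1^-1 s3^-1 s2 s3^-1 s2 s1^-1 s1 on 4 strands reduces by inverse Markov moves (closure unchanged at each step):
  Deconjugate: the word is γ·β·γ⁻¹ with γ = s1^-1 (prefix) and γ⁻¹ = s1 (suffix); strip both.
Reduced to β = s1^-1 s1^-1 s3^-1 s2 s3^-1 s2 s1^-1 on 4 strands, 7 crossings.
Both give the same β = s1^-1 s1^-1 s3^-1 s2 s3^-1 s2 s1^-1 on 4 strands, so one state sum suffices:
Braid: s1^-1 s1^-1 s3^-1 s2 s3^-1 s2 s1^-1 on 4 strands, 7 crossings.
Writhe w = (#positive) - (#negative) = 2 - 5 = -3.
Enumerate smoothing states for the bracket polynomial. There are 2^7 = 128 states.
Each crossing splits two ways (0=vertical, 1=horizontal). The state's weight is A^(#A-smoothings - #B-smoothings) * d^(loops - 1).
Tabulate the states by total A-exponent and number of loops L (A-exp: L × count):
  A^7: L=5 ×1
  A^5: L=4 ×7
  A^3: L=3 ×20, L=5 ×1
  A^1: L=2 ×27, L=4 ×8
  A^-1: L=1 ×15, L=3 ×19, L=5 ×1
  A^-3: L=2 ×17, L=4 ×4
  A^-5: L=3 ×7
  A^-7: L=4 ×1
Each group contributes A^e * Σ count * d^(L-1):
Powers of d = -A^2 - A^-2: d^2 = A^4 + 2 + A^-4; d^3 = -A^6 - 3*A^2 - 3*A^-2 - A^-6; d^4 = A^8 + 4*A^4 + 6 + 4*A^-4 + A^-8.
  A^7 * (d^4) = A^15 + 4*A^11 + 6*A^7 + 4*A^3 + A^-1
  A^5 * (7*d^3) = -7*A^11 - 21*A^7 - 21*A^3 - 7*A^-1
  A^3 * (20*d^2 + d^4) = A^11 + 24*A^7 + 46*A^3 + 24*A^-1 + A^-5
  A^1 * (27*d + 8*d^3) = -8*A^7 - 51*A^3 - 51*A^-1 - 8*A^-5
  A^-1 * (15 + 19*d^2 + d^4) = A^7 + 23*A^3 + 59*A^-1 + 23*A^-5 + A^-9
  A^-3 * (17*d + 4*d^3) = -4*A^3 - 29*A^-1 - 29*A^-5 - 4*A^-9
  A^-5 * (7*d^2) = 7*A^-1 + 14*A^-5 + 7*A^-9
  A^-7 * (d^3) = -A^-1 - 3*A^-5 - 3*A^-9 - A^-13
Summing the groups: <K> = A^15 - 2*A^11 + 2*A^7 - 3*A^3 + 3*A^-1 - 2*A^-5 + A^-9 - A^-13
Normalise by the writhe: (-A^3)^(-w) = (-A^3)^(3) = -A^9, so f(A) = -A^9 * <K> = -A^24 + 2*A^20 - 2*A^16 + 3*A^12 - 3*A^8 + 2*A^4 - 1 + A^-4.
Substitute A = t^(-1/4), i.e. A^e → t^(-e/4): V(t) = t - 1 + 2*t^-1 - 3*t^-2 + 3*t^-3 - 2*t^-4 + 2*t^-5 - t^-6

Answer: t - 1 + 2*t^-1 - 3*t^-2 + 3*t^-3 - 2*t^-4 + 2*t^-5 - t^-6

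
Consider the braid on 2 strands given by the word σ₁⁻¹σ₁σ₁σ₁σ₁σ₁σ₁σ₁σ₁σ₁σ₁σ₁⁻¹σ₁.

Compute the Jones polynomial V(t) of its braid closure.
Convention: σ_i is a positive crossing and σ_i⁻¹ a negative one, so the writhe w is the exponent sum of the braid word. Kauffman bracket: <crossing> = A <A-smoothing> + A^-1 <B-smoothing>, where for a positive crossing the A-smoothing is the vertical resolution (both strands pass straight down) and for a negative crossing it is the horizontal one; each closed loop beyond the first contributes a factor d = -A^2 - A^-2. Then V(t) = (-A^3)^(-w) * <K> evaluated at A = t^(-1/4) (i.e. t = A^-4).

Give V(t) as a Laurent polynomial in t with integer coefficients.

The presented braid s1^-1 s1 s1 s1 s1 s1 s1 s1 s1 s1 s1 s1^-1 s1 on 2 strands reduces by inverse Markov moves (closure unchanged at each step):
  Deconjugate: the word is γ·β·γ⁻¹ with γ = s1^-1 s1 (prefix) and γ⁻¹ = s1^-1 s1 (suffix); strip both.
Reduced to β = s1 s1 s1 s1 s1 s1 s1 s1 s1 on 2 strands, 9 crossings.
Compute on β:
Braid: s1 s1 s1 s1 s1 s1 s1 s1 s1 on 2 strands, 9 crossings.
Writhe w = (#positive) - (#negative) = 9 - 0 = 9.
Computing the Kauffman bracket via state sum. There are 2^9 = 512 states.
Each crossing splits two ways (0=vertical, 1=horizontal). The state's weight is A^(#A-smoothings - #B-smoothings) * d^(loops - 1).
Tabulate the states by total A-exponent and number of loops L (A-exp: L × count):
  A^9: L=2 ×1
  A^7: L=1 ×9
  A^5: L=2 ×36
  A^3: L=3 ×84
  A^1: L=4 ×126
  A^-1: L=5 ×126
  A^-3: L=6 ×84
  A^-5: L=7 ×36
  A^-7: L=8 ×9
  A^-9: L=9 ×1
Each group contributes A^e * Σ count * d^(L-1):
Powers of d = -A^2 - A^-2: d^2 = A^4 + 2 + A^-4; d^3 = -A^6 - 3*A^2 - 3*A^-2 - A^-6; d^4 = A^8 + 4*A^4 + 6 + 4*A^-4 + A^-8; d^5 = -A^10 - 5*A^6 - 10*A^2 - 10*A^-2 - 5*A^-6 - A^-10; d^6 = A^12 + 6*A^8 + 15*A^4 + 20 + 15*A^-4 + 6*A^-8 + A^-12; d^7 = -A^14 - 7*A^10 - 21*A^6 - 35*A^2 - 35*A^-2 - 21*A^-6 - 7*A^-10 - A^-14; d^8 = A^16 + 8*A^12 + 28*A^8 + 56*A^4 + 70 + 56*A^-4 + 28*A^-8 + 8*A^-12 + A^-16.
  A^9 * (d) = -A^11 - A^7
  A^7 * (9) = 9*A^7
  A^5 * (36*d) = -36*A^7 - 36*A^3
  A^3 * (84*d^2) = 84*A^7 + 168*A^3 + 84*A^-1
  A^1 * (126*d^3) = -126*A^7 - 378*A^3 - 378*A^-1 - 126*A^-5
  A^-1 * (126*d^4) = 126*A^7 + 504*A^3 + 756*A^-1 + 504*A^-5 + 126*A^-9
  A^-3 * (84*d^5) = -84*A^7 - 420*A^3 - 840*A^-1 - 840*A^-5 - 420*A^-9 - 84*A^-13
  A^-5 * (36*d^6) = 36*A^7 + 216*A^3 + 540*A^-1 + 720*A^-5 + 540*A^-9 + 216*A^-13 + 36*A^-17
  A^-7 * (9*d^7) = -9*A^7 - 63*A^3 - 189*A^-1 - 315*A^-5 - 315*A^-9 - 189*A^-13 - 63*A^-17 - 9*A^-21
  A^-9 * (d^8) = A^7 + 8*A^3 + 28*A^-1 + 56*A^-5 + 70*A^-9 + 56*A^-13 + 28*A^-17 + 8*A^-21 + A^-25
Summing the groups: <K> = -A^11 - A^3 + A^-1 - A^-5 + A^-9 - A^-13 + A^-17 - A^-21 + A^-25
Normalise by the writhe: (-A^3)^(-w) = (-A^3)^(-9) = -A^-27, so f(A) = -A^-27 * <K> = A^-16 + A^-24 - A^-28 + A^-32 - A^-36 + A^-40 - A^-44 + A^-48 - A^-52.
Substitute A = t^(-1/4), i.e. A^e → t^(-e/4): V(t) = -t^13 + t^12 - t^11 + t^10 - t^9 + t^8 - t^7 + t^6 + t^4

Answer: -t^13 + t^12 - t^11 + t^10 - t^9 + t^8 - t^7 + t^6 + t^4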